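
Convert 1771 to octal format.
Convert 1771 (decimal) → 1771 = 3×512 + 3×64 + 5×8 + 3 → 0o3353 (octal)
0o3353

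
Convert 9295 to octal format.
Convert 9295 (decimal) → 9295 = 2×4096 + 2×512 + 1×64 + 1×8 + 7 → 0o22117 (octal)
0o22117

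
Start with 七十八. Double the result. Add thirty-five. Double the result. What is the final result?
Convert 七十八 (Chinese numeral) → 7×10 + 8 = 78 (decimal)
Start: 78
78 × 2 = 156
Convert thirty-five (English words) → 35 (decimal)
156 + 35 = 191
191 × 2 = 382
382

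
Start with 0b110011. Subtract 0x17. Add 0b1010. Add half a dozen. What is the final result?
Convert 0b110011 (binary) → 32 + 16 + 2 + 1 = 51 (decimal)
Start: 51
Convert 0x17 (hexadecimal) → 1×16 + 7 = 23 (decimal)
51 - 23 = 28
Convert 0b1010 (binary) → 8 + 2 = 10 (decimal)
28 + 10 = 38
Convert half a dozen (colloquial) → 6 (decimal)
38 + 6 = 44
44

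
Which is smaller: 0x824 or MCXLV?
Convert 0x824 (hexadecimal) → 8×256 + 2×16 + 4 = 2084 (decimal)
Convert MCXLV (Roman numeral) → 1000 + 100 + 40 + 5 = 1145 (decimal)
Compare 2084 vs 1145: smaller = 1145
1145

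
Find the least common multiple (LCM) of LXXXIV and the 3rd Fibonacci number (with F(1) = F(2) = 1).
Convert LXXXIV (Roman numeral) → 50 + 10 + 10 + 10 + 4 = 84 (decimal)
Convert the 3rd Fibonacci number (with F(1) = F(2) = 1) (Fibonacci index) → 1, 1, 2 → 2 (decimal)
Compute lcm(84, 2) = 84
84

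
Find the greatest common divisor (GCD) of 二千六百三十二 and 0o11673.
Convert 二千六百三十二 (Chinese numeral) → 2×1000 + 6×100 + 3×10 + 2 = 2632 (decimal)
Convert 0o11673 (octal) → 1×4096 + 1×512 + 6×64 + 7×8 + 3 = 5051 (decimal)
Compute gcd(2632, 5051) = 1
1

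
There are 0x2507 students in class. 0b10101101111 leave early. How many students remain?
Convert 0x2507 (hexadecimal) → 2×4096 + 5×256 + 7 = 9479 (decimal)
Convert 0b10101101111 (binary) → 1024 + 256 + 64 + 32 + 8 + 4 + 2 + 1 = 1391 (decimal)
Compute 9479 - 1391 = 8088
8088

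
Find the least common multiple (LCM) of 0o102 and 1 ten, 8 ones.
Convert 0o102 (octal) → 1×64 + 2 = 66 (decimal)
Convert 1 ten, 8 ones (place-value notation) → 1×10 + 8 = 18 (decimal)
Compute lcm(66, 18) = 198
198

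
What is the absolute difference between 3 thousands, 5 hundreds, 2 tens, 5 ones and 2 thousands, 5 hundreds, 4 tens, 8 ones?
Convert 3 thousands, 5 hundreds, 2 tens, 5 ones (place-value notation) → 3×1000 + 5×100 + 2×10 + 5 = 3525 (decimal)
Convert 2 thousands, 5 hundreds, 4 tens, 8 ones (place-value notation) → 2×1000 + 5×100 + 4×10 + 8 = 2548 (decimal)
Compute |3525 - 2548| = 977
977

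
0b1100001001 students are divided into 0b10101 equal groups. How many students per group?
Convert 0b1100001001 (binary) → 512 + 256 + 8 + 1 = 777 (decimal)
Convert 0b10101 (binary) → 16 + 4 + 1 = 21 (decimal)
Compute 777 ÷ 21 = 37
37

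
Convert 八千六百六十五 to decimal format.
Convert 八千六百六十五 (Chinese numeral) → 8×1000 + 6×100 + 6×10 + 5 = 8665 (decimal)
8665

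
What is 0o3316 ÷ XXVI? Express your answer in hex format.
Convert 0o3316 (octal) → 3×512 + 3×64 + 1×8 + 6 = 1742 (decimal)
Convert XXVI (Roman numeral) → 10 + 10 + 5 + 1 = 26 (decimal)
Compute 1742 ÷ 26 = 67
Convert 67 (decimal) → 67 = 4×16 + 3 → 0x43 (hexadecimal)
0x43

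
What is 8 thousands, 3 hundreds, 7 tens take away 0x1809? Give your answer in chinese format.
Convert 8 thousands, 3 hundreds, 7 tens (place-value notation) → 8×1000 + 3×100 + 7×10 = 8370 (decimal)
Convert 0x1809 (hexadecimal) → 1×4096 + 8×256 + 9 = 6153 (decimal)
Compute 8370 - 6153 = 2217
Convert 2217 (decimal) → 2217 = 2×1000 + 2×100 + 1×10 + 7 → 二千二百一十七 (Chinese numeral)
二千二百一十七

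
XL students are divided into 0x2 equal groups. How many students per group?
Convert XL (Roman numeral) → 40 (decimal)
Convert 0x2 (hexadecimal) → 2 (decimal)
Compute 40 ÷ 2 = 20
20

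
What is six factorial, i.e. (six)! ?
Convert six (English words) → 6 (decimal)
Compute 6! = 720
720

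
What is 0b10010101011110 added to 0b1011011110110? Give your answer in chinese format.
Convert 0b10010101011110 (binary) → 8192 + 1024 + 256 + 64 + 16 + 8 + 4 + 2 = 9566 (decimal)
Convert 0b1011011110110 (binary) → 4096 + 1024 + 512 + 128 + 64 + 32 + 16 + 4 + 2 = 5878 (decimal)
Compute 9566 + 5878 = 15444
Convert 15444 (decimal) → 15444 = 1×10000 + 5×1000 + 4×100 + 4×10 + 4 → 一万五千四百四十四 (Chinese numeral)
一万五千四百四十四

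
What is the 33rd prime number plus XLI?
The 33rd prime number = 137
Convert XLI (Roman numeral) → 40 + 1 = 41 (decimal)
Compute 137 + 41 = 178
178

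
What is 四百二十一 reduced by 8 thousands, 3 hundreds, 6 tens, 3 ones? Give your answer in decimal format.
Convert 四百二十一 (Chinese numeral) → 4×100 + 2×10 + 1 = 421 (decimal)
Convert 8 thousands, 3 hundreds, 6 tens, 3 ones (place-value notation) → 8×1000 + 3×100 + 6×10 + 3 = 8363 (decimal)
Compute 421 - 8363 = -7942
-7942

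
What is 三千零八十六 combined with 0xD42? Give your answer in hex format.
Convert 三千零八十六 (Chinese numeral) → 3×1000 + 8×10 + 6 = 3086 (decimal)
Convert 0xD42 (hexadecimal) → 13×256 + 4×16 + 2 = 3394 (decimal)
Compute 3086 + 3394 = 6480
Convert 6480 (decimal) → 6480 = 1×4096 + 9×256 + 5×16 → 0x1950 (hexadecimal)
0x1950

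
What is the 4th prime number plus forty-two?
The 4th prime number = 7
Convert forty-two (English words) → 42 (decimal)
Compute 7 + 42 = 49
49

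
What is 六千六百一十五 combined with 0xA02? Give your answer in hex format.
Convert 六千六百一十五 (Chinese numeral) → 6×1000 + 6×100 + 1×10 + 5 = 6615 (decimal)
Convert 0xA02 (hexadecimal) → 10×256 + 2 = 2562 (decimal)
Compute 6615 + 2562 = 9177
Convert 9177 (decimal) → 9177 = 2×4096 + 3×256 + 13×16 + 9 → 0x23D9 (hexadecimal)
0x23D9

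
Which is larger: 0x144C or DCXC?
Convert 0x144C (hexadecimal) → 1×4096 + 4×256 + 4×16 + 12 = 5196 (decimal)
Convert DCXC (Roman numeral) → 500 + 100 + 90 = 690 (decimal)
Compare 5196 vs 690: larger = 5196
5196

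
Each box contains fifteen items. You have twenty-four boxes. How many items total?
Convert fifteen (English words) → 15 (decimal)
Convert twenty-four (English words) → 24 (decimal)
Compute 15 × 24 = 360
360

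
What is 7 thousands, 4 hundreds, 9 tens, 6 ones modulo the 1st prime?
Convert 7 thousands, 4 hundreds, 9 tens, 6 ones (place-value notation) → 7×1000 + 4×100 + 9×10 + 6 = 7496 (decimal)
Convert the 1st prime (prime index) → 2 (decimal)
Compute 7496 mod 2 = 0
0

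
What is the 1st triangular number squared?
The 1st triangular number = 1×2/2 = 1
Compute 1² = 1 × 1 = 1
1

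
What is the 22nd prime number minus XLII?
The 22nd prime number = 79
Convert XLII (Roman numeral) → 40 + 1 + 1 = 42 (decimal)
Compute 79 - 42 = 37
37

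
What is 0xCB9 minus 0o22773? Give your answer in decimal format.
Convert 0xCB9 (hexadecimal) → 12×256 + 11×16 + 9 = 3257 (decimal)
Convert 0o22773 (octal) → 2×4096 + 2×512 + 7×64 + 7×8 + 3 = 9723 (decimal)
Compute 3257 - 9723 = -6466
-6466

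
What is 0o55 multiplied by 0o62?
Convert 0o55 (octal) → 5×8 + 5 = 45 (decimal)
Convert 0o62 (octal) → 6×8 + 2 = 50 (decimal)
Compute 45 × 50 = 2250
2250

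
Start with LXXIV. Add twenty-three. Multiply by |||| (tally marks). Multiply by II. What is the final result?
Convert LXXIV (Roman numeral) → 50 + 10 + 10 + 4 = 74 (decimal)
Start: 74
Convert twenty-three (English words) → 23 (decimal)
74 + 23 = 97
Convert |||| (tally marks) → 4 (decimal)
97 × 4 = 388
Convert II (Roman numeral) → 1 + 1 = 2 (decimal)
388 × 2 = 776
776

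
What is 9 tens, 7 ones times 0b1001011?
Convert 9 tens, 7 ones (place-value notation) → 9×10 + 7 = 97 (decimal)
Convert 0b1001011 (binary) → 64 + 8 + 2 + 1 = 75 (decimal)
Compute 97 × 75 = 7275
7275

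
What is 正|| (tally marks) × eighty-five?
Convert 正|| (tally marks) → 5 + 2 = 7 (decimal)
Convert eighty-five (English words) → 85 (decimal)
Compute 7 × 85 = 595
595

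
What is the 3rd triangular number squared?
The 3rd triangular number = 3×4/2 = 6
Compute 6² = 6 × 6 = 36
36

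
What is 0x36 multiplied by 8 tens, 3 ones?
Convert 0x36 (hexadecimal) → 3×16 + 6 = 54 (decimal)
Convert 8 tens, 3 ones (place-value notation) → 8×10 + 3 = 83 (decimal)
Compute 54 × 83 = 4482
4482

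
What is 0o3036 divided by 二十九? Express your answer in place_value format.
Convert 0o3036 (octal) → 3×512 + 3×8 + 6 = 1566 (decimal)
Convert 二十九 (Chinese numeral) → 2×10 + 9 = 29 (decimal)
Compute 1566 ÷ 29 = 54
Convert 54 (decimal) → 54 = 5×10 + 4 → 5 tens, 4 ones (place-value notation)
5 tens, 4 ones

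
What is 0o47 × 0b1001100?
Convert 0o47 (octal) → 4×8 + 7 = 39 (decimal)
Convert 0b1001100 (binary) → 64 + 8 + 4 = 76 (decimal)
Compute 39 × 76 = 2964
2964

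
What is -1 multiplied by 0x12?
Convert 0x12 (hexadecimal) → 1×16 + 2 = 18 (decimal)
Compute -1 × 18 = -18
-18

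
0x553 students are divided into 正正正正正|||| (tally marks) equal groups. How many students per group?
Convert 0x553 (hexadecimal) → 5×256 + 5×16 + 3 = 1363 (decimal)
Convert 正正正正正|||| (tally marks) → 5 + 5 + 5 + 5 + 5 + 4 = 29 (decimal)
Compute 1363 ÷ 29 = 47
47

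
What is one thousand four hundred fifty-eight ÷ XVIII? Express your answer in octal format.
Convert one thousand four hundred fifty-eight (English words) → 1×1000 + 4×100 + 58 = 1458 (decimal)
Convert XVIII (Roman numeral) → 10 + 5 + 1 + 1 + 1 = 18 (decimal)
Compute 1458 ÷ 18 = 81
Convert 81 (decimal) → 81 = 1×64 + 2×8 + 1 → 0o121 (octal)
0o121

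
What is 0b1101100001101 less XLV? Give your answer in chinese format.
Convert 0b1101100001101 (binary) → 4096 + 2048 + 512 + 256 + 8 + 4 + 1 = 6925 (decimal)
Convert XLV (Roman numeral) → 40 + 5 = 45 (decimal)
Compute 6925 - 45 = 6880
Convert 6880 (decimal) → 6880 = 6×1000 + 8×100 + 8×10 → 六千八百八十 (Chinese numeral)
六千八百八十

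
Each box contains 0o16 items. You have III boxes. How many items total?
Convert 0o16 (octal) → 1×8 + 6 = 14 (decimal)
Convert III (Roman numeral) → 1 + 1 + 1 = 3 (decimal)
Compute 14 × 3 = 42
42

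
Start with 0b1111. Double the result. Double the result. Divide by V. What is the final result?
Convert 0b1111 (binary) → 8 + 4 + 2 + 1 = 15 (decimal)
Start: 15
15 × 2 = 30
30 × 2 = 60
Convert V (Roman numeral) → 5 (decimal)
60 ÷ 5 = 12
12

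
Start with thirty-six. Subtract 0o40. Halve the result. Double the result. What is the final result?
Convert thirty-six (English words) → 36 (decimal)
Start: 36
Convert 0o40 (octal) → 4×8 = 32 (decimal)
36 - 32 = 4
4 ÷ 2 = 2
2 × 2 = 4
4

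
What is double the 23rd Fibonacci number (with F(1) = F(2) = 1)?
The 23rd Fibonacci number (with F(1) = F(2) = 1) = 28657
Compute 28657 × 2 = 57314
57314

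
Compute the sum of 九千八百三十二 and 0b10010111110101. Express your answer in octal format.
Convert 九千八百三十二 (Chinese numeral) → 9×1000 + 8×100 + 3×10 + 2 = 9832 (decimal)
Convert 0b10010111110101 (binary) → 8192 + 1024 + 256 + 128 + 64 + 32 + 16 + 4 + 1 = 9717 (decimal)
Compute 9832 + 9717 = 19549
Convert 19549 (decimal) → 19549 = 4×4096 + 6×512 + 1×64 + 3×8 + 5 → 0o46135 (octal)
0o46135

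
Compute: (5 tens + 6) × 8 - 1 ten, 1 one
Convert 5 tens (place-value notation) → 5×10 = 50 (decimal)
Convert 1 ten, 1 one (place-value notation) → 1×10 + 1 = 11 (decimal)
Expression in decimal: (50 + 6) × 8 - 11
Parentheses first: 50 + 6 = 56
Multiply: 56 × 8 = 448
Subtract: 448 - 11 = 437
437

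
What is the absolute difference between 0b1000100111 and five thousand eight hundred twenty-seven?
Convert 0b1000100111 (binary) → 512 + 32 + 4 + 2 + 1 = 551 (decimal)
Convert five thousand eight hundred twenty-seven (English words) → 5×1000 + 8×100 + 27 = 5827 (decimal)
Compute |551 - 5827| = 5276
5276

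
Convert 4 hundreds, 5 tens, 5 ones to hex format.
Convert 4 hundreds, 5 tens, 5 ones (place-value notation) → 4×100 + 5×10 + 5 = 455 (decimal)
Convert 455 (decimal) → 455 = 1×256 + 12×16 + 7 → 0x1C7 (hexadecimal)
0x1C7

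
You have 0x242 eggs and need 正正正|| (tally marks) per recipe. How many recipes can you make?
Convert 0x242 (hexadecimal) → 2×256 + 4×16 + 2 = 578 (decimal)
Convert 正正正|| (tally marks) → 5 + 5 + 5 + 2 = 17 (decimal)
Compute 578 ÷ 17 = 34
34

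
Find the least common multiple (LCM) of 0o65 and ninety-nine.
Convert 0o65 (octal) → 6×8 + 5 = 53 (decimal)
Convert ninety-nine (English words) → 99 (decimal)
Compute lcm(53, 99) = 5247
5247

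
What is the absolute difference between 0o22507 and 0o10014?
Convert 0o22507 (octal) → 2×4096 + 2×512 + 5×64 + 7 = 9543 (decimal)
Convert 0o10014 (octal) → 1×4096 + 1×8 + 4 = 4108 (decimal)
Compute |9543 - 4108| = 5435
5435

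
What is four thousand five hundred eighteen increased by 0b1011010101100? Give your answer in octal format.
Convert four thousand five hundred eighteen (English words) → 4×1000 + 5×100 + 18 = 4518 (decimal)
Convert 0b1011010101100 (binary) → 4096 + 1024 + 512 + 128 + 32 + 8 + 4 = 5804 (decimal)
Compute 4518 + 5804 = 10322
Convert 10322 (decimal) → 10322 = 2×4096 + 4×512 + 1×64 + 2×8 + 2 → 0o24122 (octal)
0o24122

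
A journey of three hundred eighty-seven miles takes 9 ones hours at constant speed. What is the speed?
Convert three hundred eighty-seven (English words) → 3×100 + 87 = 387 (decimal)
Convert 9 ones (place-value notation) → 9 (decimal)
Compute 387 ÷ 9 = 43
43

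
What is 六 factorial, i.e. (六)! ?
Convert 六 (Chinese numeral) → 6 (decimal)
Compute 6! = 720
720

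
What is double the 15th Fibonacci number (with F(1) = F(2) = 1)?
The 15th Fibonacci number (with F(1) = F(2) = 1): 1, 1, 2, 3, 5, 8, 13, 21, 34, 55, 89, 144, 233, 377, 610 → 610
Compute 610 × 2 = 1220
1220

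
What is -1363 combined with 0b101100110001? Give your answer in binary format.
Convert 0b101100110001 (binary) → 2048 + 512 + 256 + 32 + 16 + 1 = 2865 (decimal)
Compute -1363 + 2865 = 1502
Convert 1502 (decimal) → 1502 = 1024 + 256 + 128 + 64 + 16 + 8 + 4 + 2 → 0b10111011110 (binary)
0b10111011110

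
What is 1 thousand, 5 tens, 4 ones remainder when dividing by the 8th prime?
Convert 1 thousand, 5 tens, 4 ones (place-value notation) → 1×1000 + 5×10 + 4 = 1054 (decimal)
Convert the 8th prime (prime index) → 19 (decimal)
Compute 1054 mod 19 = 9
9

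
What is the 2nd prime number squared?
The 2nd prime number = 3
Compute 3² = 3 × 3 = 9
9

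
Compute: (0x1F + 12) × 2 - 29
Convert 0x1F (hexadecimal) → 1×16 + 15 = 31 (decimal)
Expression in decimal: (31 + 12) × 2 - 29
Parentheses first: 31 + 12 = 43
Multiply: 43 × 2 = 86
Subtract: 86 - 29 = 57
57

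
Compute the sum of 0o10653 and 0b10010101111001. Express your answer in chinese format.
Convert 0o10653 (octal) → 1×4096 + 6×64 + 5×8 + 3 = 4523 (decimal)
Convert 0b10010101111001 (binary) → 8192 + 1024 + 256 + 64 + 32 + 16 + 8 + 1 = 9593 (decimal)
Compute 4523 + 9593 = 14116
Convert 14116 (decimal) → 14116 = 1×10000 + 4×1000 + 1×100 + 1×10 + 6 → 一万四千一百一十六 (Chinese numeral)
一万四千一百一十六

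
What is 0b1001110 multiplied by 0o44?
Convert 0b1001110 (binary) → 64 + 8 + 4 + 2 = 78 (decimal)
Convert 0o44 (octal) → 4×8 + 4 = 36 (decimal)
Compute 78 × 36 = 2808
2808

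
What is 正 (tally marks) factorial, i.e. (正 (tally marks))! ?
Convert 正 (tally marks) → 5 (decimal)
Compute 5! = 120
120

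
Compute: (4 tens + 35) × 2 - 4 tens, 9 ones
Convert 4 tens (place-value notation) → 4×10 = 40 (decimal)
Convert 4 tens, 9 ones (place-value notation) → 4×10 + 9 = 49 (decimal)
Expression in decimal: (40 + 35) × 2 - 49
Parentheses first: 40 + 35 = 75
Multiply: 75 × 2 = 150
Subtract: 150 - 49 = 101
101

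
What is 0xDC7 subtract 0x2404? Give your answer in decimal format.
Convert 0xDC7 (hexadecimal) → 13×256 + 12×16 + 7 = 3527 (decimal)
Convert 0x2404 (hexadecimal) → 2×4096 + 4×256 + 4 = 9220 (decimal)
Compute 3527 - 9220 = -5693
-5693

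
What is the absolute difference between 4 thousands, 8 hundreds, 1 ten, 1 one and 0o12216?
Convert 4 thousands, 8 hundreds, 1 ten, 1 one (place-value notation) → 4×1000 + 8×100 + 1×10 + 1 = 4811 (decimal)
Convert 0o12216 (octal) → 1×4096 + 2×512 + 2×64 + 1×8 + 6 = 5262 (decimal)
Compute |4811 - 5262| = 451
451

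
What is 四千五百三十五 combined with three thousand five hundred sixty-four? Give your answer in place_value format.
Convert 四千五百三十五 (Chinese numeral) → 4×1000 + 5×100 + 3×10 + 5 = 4535 (decimal)
Convert three thousand five hundred sixty-four (English words) → 3×1000 + 5×100 + 64 = 3564 (decimal)
Compute 4535 + 3564 = 8099
Convert 8099 (decimal) → 8099 = 8×1000 + 9×10 + 9 → 8 thousands, 9 tens, 9 ones (place-value notation)
8 thousands, 9 tens, 9 ones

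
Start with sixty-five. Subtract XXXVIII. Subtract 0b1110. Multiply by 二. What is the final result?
Convert sixty-five (English words) → 65 (decimal)
Start: 65
Convert XXXVIII (Roman numeral) → 10 + 10 + 10 + 5 + 1 + 1 + 1 = 38 (decimal)
65 - 38 = 27
Convert 0b1110 (binary) → 8 + 4 + 2 = 14 (decimal)
27 - 14 = 13
Convert 二 (Chinese numeral) → 2 (decimal)
13 × 2 = 26
26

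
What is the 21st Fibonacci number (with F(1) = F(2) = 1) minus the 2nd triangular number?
The 21st Fibonacci number (with F(1) = F(2) = 1) = 10946
Convert the 2nd triangular number (triangular index) → 2×3/2 = 3 (decimal)
Compute 10946 - 3 = 10943
10943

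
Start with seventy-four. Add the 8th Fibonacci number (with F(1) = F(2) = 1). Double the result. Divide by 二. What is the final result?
Convert seventy-four (English words) → 74 (decimal)
Start: 74
Convert the 8th Fibonacci number (with F(1) = F(2) = 1) (Fibonacci index) → 1, 1, 2, 3, 5, 8, 13, 21 → 21 (decimal)
74 + 21 = 95
95 × 2 = 190
Convert 二 (Chinese numeral) → 2 (decimal)
190 ÷ 2 = 95
95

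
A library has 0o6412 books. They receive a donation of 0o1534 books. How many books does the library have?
Convert 0o6412 (octal) → 6×512 + 4×64 + 1×8 + 2 = 3338 (decimal)
Convert 0o1534 (octal) → 1×512 + 5×64 + 3×8 + 4 = 860 (decimal)
Compute 3338 + 860 = 4198
4198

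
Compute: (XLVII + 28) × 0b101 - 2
Convert XLVII (Roman numeral) → 40 + 5 + 1 + 1 = 47 (decimal)
Convert 0b101 (binary) → 4 + 1 = 5 (decimal)
Expression in decimal: (47 + 28) × 5 - 2
Parentheses first: 47 + 28 = 75
Multiply: 75 × 5 = 375
Subtract: 375 - 2 = 373
373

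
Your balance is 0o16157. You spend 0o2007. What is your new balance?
Convert 0o16157 (octal) → 1×4096 + 6×512 + 1×64 + 5×8 + 7 = 7279 (decimal)
Convert 0o2007 (octal) → 2×512 + 7 = 1031 (decimal)
Compute 7279 - 1031 = 6248
6248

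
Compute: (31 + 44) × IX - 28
Convert IX (Roman numeral) → 9 (decimal)
Expression in decimal: (31 + 44) × 9 - 28
Parentheses first: 31 + 44 = 75
Multiply: 75 × 9 = 675
Subtract: 675 - 28 = 647
647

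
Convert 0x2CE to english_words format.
Convert 0x2CE (hexadecimal) → 2×256 + 12×16 + 14 = 718 (decimal)
Convert 718 (decimal) → 718 = 7×100 + 18 → seven hundred eighteen (English words)
seven hundred eighteen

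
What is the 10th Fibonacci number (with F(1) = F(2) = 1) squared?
The 10th Fibonacci number (with F(1) = F(2) = 1): 1, 1, 2, 3, 5, 8, 13, 21, 34, 55 → 55
Compute 55² = 55 × 55 = 3025
3025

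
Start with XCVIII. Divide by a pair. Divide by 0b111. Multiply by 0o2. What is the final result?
Convert XCVIII (Roman numeral) → 90 + 5 + 1 + 1 + 1 = 98 (decimal)
Start: 98
Convert a pair (colloquial) → 2 (decimal)
98 ÷ 2 = 49
Convert 0b111 (binary) → 4 + 2 + 1 = 7 (decimal)
49 ÷ 7 = 7
Convert 0o2 (octal) → 2 (decimal)
7 × 2 = 14
14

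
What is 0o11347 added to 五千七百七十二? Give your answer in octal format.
Convert 0o11347 (octal) → 1×4096 + 1×512 + 3×64 + 4×8 + 7 = 4839 (decimal)
Convert 五千七百七十二 (Chinese numeral) → 5×1000 + 7×100 + 7×10 + 2 = 5772 (decimal)
Compute 4839 + 5772 = 10611
Convert 10611 (decimal) → 10611 = 2×4096 + 4×512 + 5×64 + 6×8 + 3 → 0o24563 (octal)
0o24563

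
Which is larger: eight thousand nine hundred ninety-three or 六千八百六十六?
Convert eight thousand nine hundred ninety-three (English words) → 8×1000 + 9×100 + 93 = 8993 (decimal)
Convert 六千八百六十六 (Chinese numeral) → 6×1000 + 8×100 + 6×10 + 6 = 6866 (decimal)
Compare 8993 vs 6866: larger = 8993
8993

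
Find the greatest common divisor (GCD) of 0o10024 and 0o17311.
Convert 0o10024 (octal) → 1×4096 + 2×8 + 4 = 4116 (decimal)
Convert 0o17311 (octal) → 1×4096 + 7×512 + 3×64 + 1×8 + 1 = 7881 (decimal)
Compute gcd(4116, 7881) = 3
3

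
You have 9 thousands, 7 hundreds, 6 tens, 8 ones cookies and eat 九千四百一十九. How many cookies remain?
Convert 9 thousands, 7 hundreds, 6 tens, 8 ones (place-value notation) → 9×1000 + 7×100 + 6×10 + 8 = 9768 (decimal)
Convert 九千四百一十九 (Chinese numeral) → 9×1000 + 4×100 + 1×10 + 9 = 9419 (decimal)
Compute 9768 - 9419 = 349
349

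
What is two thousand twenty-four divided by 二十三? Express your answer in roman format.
Convert two thousand twenty-four (English words) → 2×1000 + 24 = 2024 (decimal)
Convert 二十三 (Chinese numeral) → 2×10 + 3 = 23 (decimal)
Compute 2024 ÷ 23 = 88
Convert 88 (decimal) → 88 = 50 + 10 + 10 + 10 + 5 + 1 + 1 + 1 → LXXXVIII (Roman numeral)
LXXXVIII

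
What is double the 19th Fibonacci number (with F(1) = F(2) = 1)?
The 19th Fibonacci number (with F(1) = F(2) = 1) = 4181
Compute 4181 × 2 = 8362
8362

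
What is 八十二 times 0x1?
Convert 八十二 (Chinese numeral) → 8×10 + 2 = 82 (decimal)
Convert 0x1 (hexadecimal) → 1 (decimal)
Compute 82 × 1 = 82
82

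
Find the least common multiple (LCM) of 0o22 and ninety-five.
Convert 0o22 (octal) → 2×8 + 2 = 18 (decimal)
Convert ninety-five (English words) → 95 (decimal)
Compute lcm(18, 95) = 1710
1710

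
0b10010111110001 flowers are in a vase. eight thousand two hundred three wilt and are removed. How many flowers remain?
Convert 0b10010111110001 (binary) → 8192 + 1024 + 256 + 128 + 64 + 32 + 16 + 1 = 9713 (decimal)
Convert eight thousand two hundred three (English words) → 8×1000 + 2×100 + 3 = 8203 (decimal)
Compute 9713 - 8203 = 1510
1510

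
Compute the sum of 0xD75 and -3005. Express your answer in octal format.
Convert 0xD75 (hexadecimal) → 13×256 + 7×16 + 5 = 3445 (decimal)
Compute 3445 + -3005 = 440
Convert 440 (decimal) → 440 = 6×64 + 7×8 → 0o670 (octal)
0o670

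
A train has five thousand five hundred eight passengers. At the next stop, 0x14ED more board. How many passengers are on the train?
Convert five thousand five hundred eight (English words) → 5×1000 + 5×100 + 8 = 5508 (decimal)
Convert 0x14ED (hexadecimal) → 1×4096 + 4×256 + 14×16 + 13 = 5357 (decimal)
Compute 5508 + 5357 = 10865
10865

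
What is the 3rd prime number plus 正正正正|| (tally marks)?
The 3rd prime number = 5
Convert 正正正正|| (tally marks) → 5 + 5 + 5 + 5 + 2 = 22 (decimal)
Compute 5 + 22 = 27
27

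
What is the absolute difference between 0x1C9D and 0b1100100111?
Convert 0x1C9D (hexadecimal) → 1×4096 + 12×256 + 9×16 + 13 = 7325 (decimal)
Convert 0b1100100111 (binary) → 512 + 256 + 32 + 4 + 2 + 1 = 807 (decimal)
Compute |7325 - 807| = 6518
6518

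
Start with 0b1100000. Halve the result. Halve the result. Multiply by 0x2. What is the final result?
Convert 0b1100000 (binary) → 64 + 32 = 96 (decimal)
Start: 96
96 ÷ 2 = 48
48 ÷ 2 = 24
Convert 0x2 (hexadecimal) → 2 (decimal)
24 × 2 = 48
48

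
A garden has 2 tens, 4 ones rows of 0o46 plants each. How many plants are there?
Convert 0o46 (octal) → 4×8 + 6 = 38 (decimal)
Convert 2 tens, 4 ones (place-value notation) → 2×10 + 4 = 24 (decimal)
Compute 38 × 24 = 912
912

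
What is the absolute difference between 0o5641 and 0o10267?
Convert 0o5641 (octal) → 5×512 + 6×64 + 4×8 + 1 = 2977 (decimal)
Convert 0o10267 (octal) → 1×4096 + 2×64 + 6×8 + 7 = 4279 (decimal)
Compute |2977 - 4279| = 1302
1302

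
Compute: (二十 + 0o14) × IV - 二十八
Convert 二十 (Chinese numeral) → 2×10 = 20 (decimal)
Convert 0o14 (octal) → 1×8 + 4 = 12 (decimal)
Convert IV (Roman numeral) → 4 (decimal)
Convert 二十八 (Chinese numeral) → 2×10 + 8 = 28 (decimal)
Expression in decimal: (20 + 12) × 4 - 28
Parentheses first: 20 + 12 = 32
Multiply: 32 × 4 = 128
Subtract: 128 - 28 = 100
100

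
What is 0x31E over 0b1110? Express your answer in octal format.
Convert 0x31E (hexadecimal) → 3×256 + 1×16 + 14 = 798 (decimal)
Convert 0b1110 (binary) → 8 + 4 + 2 = 14 (decimal)
Compute 798 ÷ 14 = 57
Convert 57 (decimal) → 57 = 7×8 + 1 → 0o71 (octal)
0o71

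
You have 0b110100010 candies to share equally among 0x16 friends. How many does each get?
Convert 0b110100010 (binary) → 256 + 128 + 32 + 2 = 418 (decimal)
Convert 0x16 (hexadecimal) → 1×16 + 6 = 22 (decimal)
Compute 418 ÷ 22 = 19
19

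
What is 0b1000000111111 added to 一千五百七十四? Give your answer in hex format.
Convert 0b1000000111111 (binary) → 4096 + 32 + 16 + 8 + 4 + 2 + 1 = 4159 (decimal)
Convert 一千五百七十四 (Chinese numeral) → 1×1000 + 5×100 + 7×10 + 4 = 1574 (decimal)
Compute 4159 + 1574 = 5733
Convert 5733 (decimal) → 5733 = 1×4096 + 6×256 + 6×16 + 5 → 0x1665 (hexadecimal)
0x1665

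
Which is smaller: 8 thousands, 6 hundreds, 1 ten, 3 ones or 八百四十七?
Convert 8 thousands, 6 hundreds, 1 ten, 3 ones (place-value notation) → 8×1000 + 6×100 + 1×10 + 3 = 8613 (decimal)
Convert 八百四十七 (Chinese numeral) → 8×100 + 4×10 + 7 = 847 (decimal)
Compare 8613 vs 847: smaller = 847
847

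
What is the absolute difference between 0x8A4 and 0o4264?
Convert 0x8A4 (hexadecimal) → 8×256 + 10×16 + 4 = 2212 (decimal)
Convert 0o4264 (octal) → 4×512 + 2×64 + 6×8 + 4 = 2228 (decimal)
Compute |2212 - 2228| = 16
16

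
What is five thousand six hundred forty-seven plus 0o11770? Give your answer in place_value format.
Convert five thousand six hundred forty-seven (English words) → 5×1000 + 6×100 + 47 = 5647 (decimal)
Convert 0o11770 (octal) → 1×4096 + 1×512 + 7×64 + 7×8 = 5112 (decimal)
Compute 5647 + 5112 = 10759
Convert 10759 (decimal) → 10759 = 10×1000 + 7×100 + 5×10 + 9 → 10 thousands, 7 hundreds, 5 tens, 9 ones (place-value notation)
10 thousands, 7 hundreds, 5 tens, 9 ones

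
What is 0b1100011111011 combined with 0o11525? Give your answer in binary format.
Convert 0b1100011111011 (binary) → 4096 + 2048 + 128 + 64 + 32 + 16 + 8 + 2 + 1 = 6395 (decimal)
Convert 0o11525 (octal) → 1×4096 + 1×512 + 5×64 + 2×8 + 5 = 4949 (decimal)
Compute 6395 + 4949 = 11344
Convert 11344 (decimal) → 11344 = 8192 + 2048 + 1024 + 64 + 16 → 0b10110001010000 (binary)
0b10110001010000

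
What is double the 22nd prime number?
The 22nd prime number = 79
Compute 79 × 2 = 158
158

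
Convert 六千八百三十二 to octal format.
Convert 六千八百三十二 (Chinese numeral) → 6×1000 + 8×100 + 3×10 + 2 = 6832 (decimal)
Convert 6832 (decimal) → 6832 = 1×4096 + 5×512 + 2×64 + 6×8 → 0o15260 (octal)
0o15260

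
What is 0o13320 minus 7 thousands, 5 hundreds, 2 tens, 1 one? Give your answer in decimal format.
Convert 0o13320 (octal) → 1×4096 + 3×512 + 3×64 + 2×8 = 5840 (decimal)
Convert 7 thousands, 5 hundreds, 2 tens, 1 one (place-value notation) → 7×1000 + 5×100 + 2×10 + 1 = 7521 (decimal)
Compute 5840 - 7521 = -1681
-1681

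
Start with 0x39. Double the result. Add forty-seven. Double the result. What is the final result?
Convert 0x39 (hexadecimal) → 3×16 + 9 = 57 (decimal)
Start: 57
57 × 2 = 114
Convert forty-seven (English words) → 47 (decimal)
114 + 47 = 161
161 × 2 = 322
322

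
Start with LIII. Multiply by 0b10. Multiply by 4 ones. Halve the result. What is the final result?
Convert LIII (Roman numeral) → 50 + 1 + 1 + 1 = 53 (decimal)
Start: 53
Convert 0b10 (binary) → 2 (decimal)
53 × 2 = 106
Convert 4 ones (place-value notation) → 4 (decimal)
106 × 4 = 424
424 ÷ 2 = 212
212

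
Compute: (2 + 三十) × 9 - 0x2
Convert 三十 (Chinese numeral) → 3×10 = 30 (decimal)
Convert 0x2 (hexadecimal) → 2 (decimal)
Expression in decimal: (2 + 30) × 9 - 2
Parentheses first: 2 + 30 = 32
Multiply: 32 × 9 = 288
Subtract: 288 - 2 = 286
286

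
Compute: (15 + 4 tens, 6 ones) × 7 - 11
Convert 4 tens, 6 ones (place-value notation) → 4×10 + 6 = 46 (decimal)
Expression in decimal: (15 + 46) × 7 - 11
Parentheses first: 15 + 46 = 61
Multiply: 61 × 7 = 427
Subtract: 427 - 11 = 416
416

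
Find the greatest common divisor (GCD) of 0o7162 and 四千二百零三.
Convert 0o7162 (octal) → 7×512 + 1×64 + 6×8 + 2 = 3698 (decimal)
Convert 四千二百零三 (Chinese numeral) → 4×1000 + 2×100 + 3 = 4203 (decimal)
Compute gcd(3698, 4203) = 1
1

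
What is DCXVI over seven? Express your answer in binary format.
Convert DCXVI (Roman numeral) → 500 + 100 + 10 + 5 + 1 = 616 (decimal)
Convert seven (English words) → 7 (decimal)
Compute 616 ÷ 7 = 88
Convert 88 (decimal) → 88 = 64 + 16 + 8 → 0b1011000 (binary)
0b1011000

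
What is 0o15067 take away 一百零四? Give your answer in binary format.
Convert 0o15067 (octal) → 1×4096 + 5×512 + 6×8 + 7 = 6711 (decimal)
Convert 一百零四 (Chinese numeral) → 1×100 + 4 = 104 (decimal)
Compute 6711 - 104 = 6607
Convert 6607 (decimal) → 6607 = 4096 + 2048 + 256 + 128 + 64 + 8 + 4 + 2 + 1 → 0b1100111001111 (binary)
0b1100111001111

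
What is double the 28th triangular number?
The 28th triangular number = 28×29/2 = 406
Compute 406 × 2 = 812
812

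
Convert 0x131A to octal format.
Convert 0x131A (hexadecimal) → 1×4096 + 3×256 + 1×16 + 10 = 4890 (decimal)
Convert 4890 (decimal) → 4890 = 1×4096 + 1×512 + 4×64 + 3×8 + 2 → 0o11432 (octal)
0o11432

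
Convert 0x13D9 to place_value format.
Convert 0x13D9 (hexadecimal) → 1×4096 + 3×256 + 13×16 + 9 = 5081 (decimal)
Convert 5081 (decimal) → 5081 = 5×1000 + 8×10 + 1 → 5 thousands, 8 tens, 1 one (place-value notation)
5 thousands, 8 tens, 1 one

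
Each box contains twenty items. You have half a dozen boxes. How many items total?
Convert twenty (English words) → 20 (decimal)
Convert half a dozen (colloquial) → 6 (decimal)
Compute 20 × 6 = 120
120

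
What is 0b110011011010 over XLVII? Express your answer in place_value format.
Convert 0b110011011010 (binary) → 2048 + 1024 + 128 + 64 + 16 + 8 + 2 = 3290 (decimal)
Convert XLVII (Roman numeral) → 40 + 5 + 1 + 1 = 47 (decimal)
Compute 3290 ÷ 47 = 70
Convert 70 (decimal) → 70 = 7×10 → 7 tens (place-value notation)
7 tens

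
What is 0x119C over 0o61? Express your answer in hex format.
Convert 0x119C (hexadecimal) → 1×4096 + 1×256 + 9×16 + 12 = 4508 (decimal)
Convert 0o61 (octal) → 6×8 + 1 = 49 (decimal)
Compute 4508 ÷ 49 = 92
Convert 92 (decimal) → 92 = 5×16 + 12 → 0x5C (hexadecimal)
0x5C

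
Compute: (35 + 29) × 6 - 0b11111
Convert 0b11111 (binary) → 16 + 8 + 4 + 2 + 1 = 31 (decimal)
Expression in decimal: (35 + 29) × 6 - 31
Parentheses first: 35 + 29 = 64
Multiply: 64 × 6 = 384
Subtract: 384 - 31 = 353
353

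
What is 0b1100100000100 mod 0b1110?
Convert 0b1100100000100 (binary) → 4096 + 2048 + 256 + 4 = 6404 (decimal)
Convert 0b1110 (binary) → 8 + 4 + 2 = 14 (decimal)
Compute 6404 mod 14 = 6
6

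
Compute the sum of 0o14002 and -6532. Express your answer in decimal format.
Convert 0o14002 (octal) → 1×4096 + 4×512 + 2 = 6146 (decimal)
Compute 6146 + -6532 = -386
-386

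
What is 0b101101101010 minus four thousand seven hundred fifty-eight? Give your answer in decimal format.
Convert 0b101101101010 (binary) → 2048 + 512 + 256 + 64 + 32 + 8 + 2 = 2922 (decimal)
Convert four thousand seven hundred fifty-eight (English words) → 4×1000 + 7×100 + 58 = 4758 (decimal)
Compute 2922 - 4758 = -1836
-1836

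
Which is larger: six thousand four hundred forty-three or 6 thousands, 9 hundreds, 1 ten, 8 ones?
Convert six thousand four hundred forty-three (English words) → 6×1000 + 4×100 + 43 = 6443 (decimal)
Convert 6 thousands, 9 hundreds, 1 ten, 8 ones (place-value notation) → 6×1000 + 9×100 + 1×10 + 8 = 6918 (decimal)
Compare 6443 vs 6918: larger = 6918
6918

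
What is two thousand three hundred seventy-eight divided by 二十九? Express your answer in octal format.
Convert two thousand three hundred seventy-eight (English words) → 2×1000 + 3×100 + 78 = 2378 (decimal)
Convert 二十九 (Chinese numeral) → 2×10 + 9 = 29 (decimal)
Compute 2378 ÷ 29 = 82
Convert 82 (decimal) → 82 = 1×64 + 2×8 + 2 → 0o122 (octal)
0o122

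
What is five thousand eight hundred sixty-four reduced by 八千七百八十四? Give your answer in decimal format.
Convert five thousand eight hundred sixty-four (English words) → 5×1000 + 8×100 + 64 = 5864 (decimal)
Convert 八千七百八十四 (Chinese numeral) → 8×1000 + 7×100 + 8×10 + 4 = 8784 (decimal)
Compute 5864 - 8784 = -2920
-2920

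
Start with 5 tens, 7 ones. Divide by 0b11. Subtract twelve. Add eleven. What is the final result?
Convert 5 tens, 7 ones (place-value notation) → 5×10 + 7 = 57 (decimal)
Start: 57
Convert 0b11 (binary) → 2 + 1 = 3 (decimal)
57 ÷ 3 = 19
Convert twelve (English words) → 12 (decimal)
19 - 12 = 7
Convert eleven (English words) → 11 (decimal)
7 + 11 = 18
18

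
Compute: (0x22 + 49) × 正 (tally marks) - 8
Convert 0x22 (hexadecimal) → 2×16 + 2 = 34 (decimal)
Convert 正 (tally marks) → 5 (decimal)
Expression in decimal: (34 + 49) × 5 - 8
Parentheses first: 34 + 49 = 83
Multiply: 83 × 5 = 415
Subtract: 415 - 8 = 407
407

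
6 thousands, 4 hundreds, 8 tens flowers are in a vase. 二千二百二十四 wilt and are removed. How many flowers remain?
Convert 6 thousands, 4 hundreds, 8 tens (place-value notation) → 6×1000 + 4×100 + 8×10 = 6480 (decimal)
Convert 二千二百二十四 (Chinese numeral) → 2×1000 + 2×100 + 2×10 + 4 = 2224 (decimal)
Compute 6480 - 2224 = 4256
4256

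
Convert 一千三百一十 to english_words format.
Convert 一千三百一十 (Chinese numeral) → 1×1000 + 3×100 + 1×10 = 1310 (decimal)
Convert 1310 (decimal) → 1310 = 1×1000 + 3×100 + 10 → one thousand three hundred ten (English words)
one thousand three hundred ten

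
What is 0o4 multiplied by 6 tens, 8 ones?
Convert 0o4 (octal) → 4 (decimal)
Convert 6 tens, 8 ones (place-value notation) → 6×10 + 8 = 68 (decimal)
Compute 4 × 68 = 272
272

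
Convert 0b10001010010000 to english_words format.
Convert 0b10001010010000 (binary) → 8192 + 512 + 128 + 16 = 8848 (decimal)
Convert 8848 (decimal) → 8848 = 8×1000 + 8×100 + 48 → eight thousand eight hundred forty-eight (English words)
eight thousand eight hundred forty-eight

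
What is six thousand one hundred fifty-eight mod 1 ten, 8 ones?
Convert six thousand one hundred fifty-eight (English words) → 6×1000 + 1×100 + 58 = 6158 (decimal)
Convert 1 ten, 8 ones (place-value notation) → 1×10 + 8 = 18 (decimal)
Compute 6158 mod 18 = 2
2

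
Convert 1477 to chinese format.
Convert 1477 (decimal) → 1477 = 1×1000 + 4×100 + 7×10 + 7 → 一千四百七十七 (Chinese numeral)
一千四百七十七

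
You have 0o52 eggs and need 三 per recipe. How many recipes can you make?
Convert 0o52 (octal) → 5×8 + 2 = 42 (decimal)
Convert 三 (Chinese numeral) → 3 (decimal)
Compute 42 ÷ 3 = 14
14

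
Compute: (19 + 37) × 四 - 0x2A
Convert 四 (Chinese numeral) → 4 (decimal)
Convert 0x2A (hexadecimal) → 2×16 + 10 = 42 (decimal)
Expression in decimal: (19 + 37) × 4 - 42
Parentheses first: 19 + 37 = 56
Multiply: 56 × 4 = 224
Subtract: 224 - 42 = 182
182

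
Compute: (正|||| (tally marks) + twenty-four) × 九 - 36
Convert 正|||| (tally marks) → 5 + 4 = 9 (decimal)
Convert twenty-four (English words) → 24 (decimal)
Convert 九 (Chinese numeral) → 9 (decimal)
Expression in decimal: (9 + 24) × 9 - 36
Parentheses first: 9 + 24 = 33
Multiply: 33 × 9 = 297
Subtract: 297 - 36 = 261
261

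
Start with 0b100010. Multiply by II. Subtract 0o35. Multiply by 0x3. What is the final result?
Convert 0b100010 (binary) → 32 + 2 = 34 (decimal)
Start: 34
Convert II (Roman numeral) → 1 + 1 = 2 (decimal)
34 × 2 = 68
Convert 0o35 (octal) → 3×8 + 5 = 29 (decimal)
68 - 29 = 39
Convert 0x3 (hexadecimal) → 3 (decimal)
39 × 3 = 117
117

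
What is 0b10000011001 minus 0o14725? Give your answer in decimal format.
Convert 0b10000011001 (binary) → 1024 + 16 + 8 + 1 = 1049 (decimal)
Convert 0o14725 (octal) → 1×4096 + 4×512 + 7×64 + 2×8 + 5 = 6613 (decimal)
Compute 1049 - 6613 = -5564
-5564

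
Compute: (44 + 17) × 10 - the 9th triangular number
Convert the 9th triangular number (triangular index) → 9×10/2 = 45 (decimal)
Expression in decimal: (44 + 17) × 10 - 45
Parentheses first: 44 + 17 = 61
Multiply: 61 × 10 = 610
Subtract: 610 - 45 = 565
565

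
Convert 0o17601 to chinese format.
Convert 0o17601 (octal) → 1×4096 + 7×512 + 6×64 + 1 = 8065 (decimal)
Convert 8065 (decimal) → 8065 = 8×1000 + 6×10 + 5 → 八千零六十五 (Chinese numeral)
八千零六十五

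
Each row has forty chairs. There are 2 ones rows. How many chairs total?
Convert forty (English words) → 40 (decimal)
Convert 2 ones (place-value notation) → 2 (decimal)
Compute 40 × 2 = 80
80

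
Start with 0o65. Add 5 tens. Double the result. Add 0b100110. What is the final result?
Convert 0o65 (octal) → 6×8 + 5 = 53 (decimal)
Start: 53
Convert 5 tens (place-value notation) → 5×10 = 50 (decimal)
53 + 50 = 103
103 × 2 = 206
Convert 0b100110 (binary) → 32 + 4 + 2 = 38 (decimal)
206 + 38 = 244
244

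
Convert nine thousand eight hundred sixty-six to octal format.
Convert nine thousand eight hundred sixty-six (English words) → 9×1000 + 8×100 + 66 = 9866 (decimal)
Convert 9866 (decimal) → 9866 = 2×4096 + 3×512 + 2×64 + 1×8 + 2 → 0o23212 (octal)
0o23212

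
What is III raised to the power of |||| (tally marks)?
Convert III (Roman numeral) → 1 + 1 + 1 = 3 (decimal)
Convert |||| (tally marks) → 4 (decimal)
Compute 3 ^ 4 = 81
81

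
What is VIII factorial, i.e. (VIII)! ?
Convert VIII (Roman numeral) → 5 + 1 + 1 + 1 = 8 (decimal)
Compute 8! = 40320
40320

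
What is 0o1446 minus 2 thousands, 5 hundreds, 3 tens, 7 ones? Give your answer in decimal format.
Convert 0o1446 (octal) → 1×512 + 4×64 + 4×8 + 6 = 806 (decimal)
Convert 2 thousands, 5 hundreds, 3 tens, 7 ones (place-value notation) → 2×1000 + 5×100 + 3×10 + 7 = 2537 (decimal)
Compute 806 - 2537 = -1731
-1731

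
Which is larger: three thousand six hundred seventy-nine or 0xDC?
Convert three thousand six hundred seventy-nine (English words) → 3×1000 + 6×100 + 79 = 3679 (decimal)
Convert 0xDC (hexadecimal) → 13×16 + 12 = 220 (decimal)
Compare 3679 vs 220: larger = 3679
3679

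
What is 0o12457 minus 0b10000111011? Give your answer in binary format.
Convert 0o12457 (octal) → 1×4096 + 2×512 + 4×64 + 5×8 + 7 = 5423 (decimal)
Convert 0b10000111011 (binary) → 1024 + 32 + 16 + 8 + 2 + 1 = 1083 (decimal)
Compute 5423 - 1083 = 4340
Convert 4340 (decimal) → 4340 = 4096 + 128 + 64 + 32 + 16 + 4 → 0b1000011110100 (binary)
0b1000011110100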